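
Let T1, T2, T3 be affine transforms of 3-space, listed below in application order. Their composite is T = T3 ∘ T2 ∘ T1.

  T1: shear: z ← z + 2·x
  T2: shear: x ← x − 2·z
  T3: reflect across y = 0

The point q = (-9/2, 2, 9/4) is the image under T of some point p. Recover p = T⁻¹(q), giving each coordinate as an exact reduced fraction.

T1 = [1 0 0 0; 0 1 0 0; 2 0 1 0; 0 0 0 1]
T2·T1 = [-3 0 -2 0; 0 1 0 0; 2 0 1 0; 0 0 0 1]
T3·…·T1 = [-3 0 -2 0; 0 -1 0 0; 2 0 1 0; 0 0 0 1]
det M = -1; M⁻¹ = [1 0 2 0; 0 -1 0 0; -2 0 -3 0; 0 0 0 1]
M⁻¹ · (-9/2, 2, 9/4)ᵀ = (0, -2, 9/4)ᵀ

p = (0, -2, 9/4)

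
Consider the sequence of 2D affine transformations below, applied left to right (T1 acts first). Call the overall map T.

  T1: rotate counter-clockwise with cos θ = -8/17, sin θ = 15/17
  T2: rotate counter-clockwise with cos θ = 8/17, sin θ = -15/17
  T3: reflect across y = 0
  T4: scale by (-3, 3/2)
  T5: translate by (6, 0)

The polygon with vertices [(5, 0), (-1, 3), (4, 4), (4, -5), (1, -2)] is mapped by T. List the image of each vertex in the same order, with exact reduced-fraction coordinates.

T1 rotate counter-clockwise with cos θ = -8/17, sin θ = 15/17: (5, 0) → (-40/17, 75/17); (-1, 3) → (-37/17, -39/17); (4, 4) → (-92/17, 28/17); (4, -5) → (43/17, 100/17); (1, -2) → (22/17, 31/17)
T2 rotate counter-clockwise with cos θ = 8/17, sin θ = -15/17: (-40/17, 75/17) → (805/289, 1200/289); (-37/17, -39/17) → (-881/289, 243/289); (-92/17, 28/17) → (-316/289, 1604/289); (43/17, 100/17) → (1844/289, 155/289); (22/17, 31/17) → (641/289, -82/289)
T3 reflect across y = 0: (805/289, 1200/289) → (805/289, -1200/289); (-881/289, 243/289) → (-881/289, -243/289); (-316/289, 1604/289) → (-316/289, -1604/289); (1844/289, 155/289) → (1844/289, -155/289); (641/289, -82/289) → (641/289, 82/289)
T4 scale by (-3, 3/2): (805/289, -1200/289) → (-2415/289, -1800/289); (-881/289, -243/289) → (2643/289, -729/578); (-316/289, -1604/289) → (948/289, -2406/289); (1844/289, -155/289) → (-5532/289, -465/578); (641/289, 82/289) → (-1923/289, 123/289)
T5 translate by (6, 0): (-2415/289, -1800/289) → (-681/289, -1800/289); (2643/289, -729/578) → (4377/289, -729/578); (948/289, -2406/289) → (2682/289, -2406/289); (-5532/289, -465/578) → (-3798/289, -465/578); (-1923/289, 123/289) → (-189/289, 123/289)

image vertices: (-681/289, -1800/289), (4377/289, -729/578), (2682/289, -2406/289), (-3798/289, -465/578), (-189/289, 123/289)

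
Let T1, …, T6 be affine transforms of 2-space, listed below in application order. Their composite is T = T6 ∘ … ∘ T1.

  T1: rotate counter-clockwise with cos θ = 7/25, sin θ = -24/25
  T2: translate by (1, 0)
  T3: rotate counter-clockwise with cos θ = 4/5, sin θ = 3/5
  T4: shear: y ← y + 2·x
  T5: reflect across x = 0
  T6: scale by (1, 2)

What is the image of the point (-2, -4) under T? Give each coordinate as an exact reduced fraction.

T(p) = (16/5, -78/5)

T1 rotate counter-clockwise with cos θ = 7/25, sin θ = -24/25: (-2, -4) → (-22/5, 4/5)
T2 translate by (1, 0): (-22/5, 4/5) → (-17/5, 4/5)
T3 rotate counter-clockwise with cos θ = 4/5, sin θ = 3/5: (-17/5, 4/5) → (-16/5, -7/5)
T4 shear: y ← y + 2·x: (-16/5, -7/5) → (-16/5, -39/5)
T5 reflect across x = 0: (-16/5, -39/5) → (16/5, -39/5)
T6 scale by (1, 2): (16/5, -39/5) → (16/5, -78/5)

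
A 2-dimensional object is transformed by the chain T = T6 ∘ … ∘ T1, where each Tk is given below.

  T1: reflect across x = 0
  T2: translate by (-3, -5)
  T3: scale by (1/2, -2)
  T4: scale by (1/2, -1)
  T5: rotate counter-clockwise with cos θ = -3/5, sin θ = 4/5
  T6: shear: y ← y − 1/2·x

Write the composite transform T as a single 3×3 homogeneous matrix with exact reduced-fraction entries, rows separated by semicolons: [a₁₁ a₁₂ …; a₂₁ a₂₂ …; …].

T1 = [-1 0 0; 0 1 0; 0 0 1]
T2·T1 = [-1 0 -3; 0 1 -5; 0 0 1]
T3·…·T1 = [-1/2 0 -3/2; 0 -2 10; 0 0 1]
T4·…·T1 = [-1/4 0 -3/4; 0 2 -10; 0 0 1]
T5·…·T1 = [3/20 -8/5 169/20; -1/5 -6/5 27/5; 0 0 1]
T6·…·T1 = [3/20 -8/5 169/20; -11/40 -2/5 47/40; 0 0 1]

T = [3/20 -8/5 169/20; -11/40 -2/5 47/40; 0 0 1]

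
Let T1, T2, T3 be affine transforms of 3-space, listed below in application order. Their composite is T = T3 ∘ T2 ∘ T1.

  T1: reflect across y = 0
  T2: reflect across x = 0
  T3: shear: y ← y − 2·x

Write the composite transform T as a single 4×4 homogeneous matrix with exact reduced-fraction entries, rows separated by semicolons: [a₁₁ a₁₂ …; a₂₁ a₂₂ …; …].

T1 = [1 0 0 0; 0 -1 0 0; 0 0 1 0; 0 0 0 1]
T2·T1 = [-1 0 0 0; 0 -1 0 0; 0 0 1 0; 0 0 0 1]
T3·…·T1 = [-1 0 0 0; 2 -1 0 0; 0 0 1 0; 0 0 0 1]

T = [-1 0 0 0; 2 -1 0 0; 0 0 1 0; 0 0 0 1]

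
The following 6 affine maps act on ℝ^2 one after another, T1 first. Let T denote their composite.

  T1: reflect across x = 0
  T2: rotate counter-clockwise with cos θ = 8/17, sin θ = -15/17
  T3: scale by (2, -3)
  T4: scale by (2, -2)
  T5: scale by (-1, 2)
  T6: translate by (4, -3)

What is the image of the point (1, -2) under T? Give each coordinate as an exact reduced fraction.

T1 reflect across x = 0: (1, -2) → (-1, -2)
T2 rotate counter-clockwise with cos θ = 8/17, sin θ = -15/17: (-1, -2) → (-38/17, -1/17)
T3 scale by (2, -3): (-38/17, -1/17) → (-76/17, 3/17)
T4 scale by (2, -2): (-76/17, 3/17) → (-152/17, -6/17)
T5 scale by (-1, 2): (-152/17, -6/17) → (152/17, -12/17)
T6 translate by (4, -3): (152/17, -12/17) → (220/17, -63/17)

T(p) = (220/17, -63/17)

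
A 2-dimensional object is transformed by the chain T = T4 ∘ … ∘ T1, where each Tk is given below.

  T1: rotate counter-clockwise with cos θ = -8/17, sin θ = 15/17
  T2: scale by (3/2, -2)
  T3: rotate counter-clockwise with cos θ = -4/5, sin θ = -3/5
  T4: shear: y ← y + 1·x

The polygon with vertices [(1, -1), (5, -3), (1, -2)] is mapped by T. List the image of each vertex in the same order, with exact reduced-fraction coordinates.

image vertices: (-36/17, -11/34), (-624/85, 291/170), (-318/85, -169/85)

T1 rotate counter-clockwise with cos θ = -8/17, sin θ = 15/17: (1, -1) → (7/17, 23/17); (5, -3) → (5/17, 99/17); (1, -2) → (22/17, 31/17)
T2 scale by (3/2, -2): (7/17, 23/17) → (21/34, -46/17); (5/17, 99/17) → (15/34, -198/17); (22/17, 31/17) → (33/17, -62/17)
T3 rotate counter-clockwise with cos θ = -4/5, sin θ = -3/5: (21/34, -46/17) → (-36/17, 61/34); (15/34, -198/17) → (-624/85, 1539/170); (33/17, -62/17) → (-318/85, 149/85)
T4 shear: y ← y + 1·x: (-36/17, 61/34) → (-36/17, -11/34); (-624/85, 1539/170) → (-624/85, 291/170); (-318/85, 149/85) → (-318/85, -169/85)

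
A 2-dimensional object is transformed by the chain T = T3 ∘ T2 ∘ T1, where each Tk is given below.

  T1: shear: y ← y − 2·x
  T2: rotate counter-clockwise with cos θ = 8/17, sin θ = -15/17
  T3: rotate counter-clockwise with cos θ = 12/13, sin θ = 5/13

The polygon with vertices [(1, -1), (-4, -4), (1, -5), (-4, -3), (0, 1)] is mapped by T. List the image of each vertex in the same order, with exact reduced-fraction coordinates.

image vertices: (-249/221, -653/221), (-124/221, 1244/221), (-809/221, -1337/221), (16/221, 1415/221), (140/221, 171/221)

T1 shear: y ← y − 2·x: (1, -1) → (1, -3); (-4, -4) → (-4, 4); (1, -5) → (1, -7); (-4, -3) → (-4, 5); (0, 1) → (0, 1)
T2 rotate counter-clockwise with cos θ = 8/17, sin θ = -15/17: (1, -3) → (-37/17, -39/17); (-4, 4) → (28/17, 92/17); (1, -7) → (-97/17, -71/17); (-4, 5) → (43/17, 100/17); (0, 1) → (15/17, 8/17)
T3 rotate counter-clockwise with cos θ = 12/13, sin θ = 5/13: (-37/17, -39/17) → (-249/221, -653/221); (28/17, 92/17) → (-124/221, 1244/221); (-97/17, -71/17) → (-809/221, -1337/221); (43/17, 100/17) → (16/221, 1415/221); (15/17, 8/17) → (140/221, 171/221)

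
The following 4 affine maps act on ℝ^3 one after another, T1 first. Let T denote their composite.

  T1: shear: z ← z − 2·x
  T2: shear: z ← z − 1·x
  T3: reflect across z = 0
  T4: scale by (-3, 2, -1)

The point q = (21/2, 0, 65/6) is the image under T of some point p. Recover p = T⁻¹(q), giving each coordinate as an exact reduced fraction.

T1 = [1 0 0 0; 0 1 0 0; -2 0 1 0; 0 0 0 1]
T2·T1 = [1 0 0 0; 0 1 0 0; -3 0 1 0; 0 0 0 1]
T3·…·T1 = [1 0 0 0; 0 1 0 0; 3 0 -1 0; 0 0 0 1]
T4·…·T1 = [-3 0 0 0; 0 2 0 0; -3 0 1 0; 0 0 0 1]
det M = -6; M⁻¹ = [-1/3 0 0 0; 0 1/2 0 0; -1 0 1 0; 0 0 0 1]
M⁻¹ · (21/2, 0, 65/6)ᵀ = (-7/2, 0, 1/3)ᵀ

p = (-7/2, 0, 1/3)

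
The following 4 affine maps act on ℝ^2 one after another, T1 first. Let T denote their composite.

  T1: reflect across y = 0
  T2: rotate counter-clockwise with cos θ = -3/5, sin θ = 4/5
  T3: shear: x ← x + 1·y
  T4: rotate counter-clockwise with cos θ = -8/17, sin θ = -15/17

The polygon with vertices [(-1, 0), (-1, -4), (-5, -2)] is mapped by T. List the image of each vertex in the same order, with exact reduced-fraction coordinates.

T1 reflect across y = 0: (-1, 0) → (-1, 0); (-1, -4) → (-1, 4); (-5, -2) → (-5, 2)
T2 rotate counter-clockwise with cos θ = -3/5, sin θ = 4/5: (-1, 0) → (3/5, -4/5); (-1, 4) → (-13/5, -16/5); (-5, 2) → (7/5, -26/5)
T3 shear: x ← x + 1·y: (3/5, -4/5) → (-1/5, -4/5); (-13/5, -16/5) → (-29/5, -16/5); (7/5, -26/5) → (-19/5, -26/5)
T4 rotate counter-clockwise with cos θ = -8/17, sin θ = -15/17: (-1/5, -4/5) → (-52/85, 47/85); (-29/5, -16/5) → (-8/85, 563/85); (-19/5, -26/5) → (-14/5, 29/5)

image vertices: (-52/85, 47/85), (-8/85, 563/85), (-14/5, 29/5)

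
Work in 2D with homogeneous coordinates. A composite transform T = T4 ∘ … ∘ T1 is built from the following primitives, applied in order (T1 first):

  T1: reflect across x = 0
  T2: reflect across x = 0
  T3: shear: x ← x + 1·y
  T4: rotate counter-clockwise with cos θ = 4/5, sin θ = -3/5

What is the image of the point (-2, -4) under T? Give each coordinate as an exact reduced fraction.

T(p) = (-36/5, 2/5)

T1 reflect across x = 0: (-2, -4) → (2, -4)
T2 reflect across x = 0: (2, -4) → (-2, -4)
T3 shear: x ← x + 1·y: (-2, -4) → (-6, -4)
T4 rotate counter-clockwise with cos θ = 4/5, sin θ = -3/5: (-6, -4) → (-36/5, 2/5)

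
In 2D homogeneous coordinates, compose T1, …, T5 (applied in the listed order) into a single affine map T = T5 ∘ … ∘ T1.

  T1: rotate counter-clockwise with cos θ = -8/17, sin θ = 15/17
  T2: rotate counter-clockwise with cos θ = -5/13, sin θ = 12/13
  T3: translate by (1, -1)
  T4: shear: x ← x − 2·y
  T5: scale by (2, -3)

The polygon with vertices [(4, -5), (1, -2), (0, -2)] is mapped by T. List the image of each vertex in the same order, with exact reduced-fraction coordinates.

T1 rotate counter-clockwise with cos θ = -8/17, sin θ = 15/17: (4, -5) → (43/17, 100/17); (1, -2) → (22/17, 31/17); (0, -2) → (30/17, 16/17)
T2 rotate counter-clockwise with cos θ = -5/13, sin θ = 12/13: (43/17, 100/17) → (-1415/221, 16/221); (22/17, 31/17) → (-482/221, 109/221); (30/17, 16/17) → (-342/221, 280/221)
T3 translate by (1, -1): (-1415/221, 16/221) → (-1194/221, -205/221); (-482/221, 109/221) → (-261/221, -112/221); (-342/221, 280/221) → (-121/221, 59/221)
T4 shear: x ← x − 2·y: (-1194/221, -205/221) → (-784/221, -205/221); (-261/221, -112/221) → (-37/221, -112/221); (-121/221, 59/221) → (-239/221, 59/221)
T5 scale by (2, -3): (-784/221, -205/221) → (-1568/221, 615/221); (-37/221, -112/221) → (-74/221, 336/221); (-239/221, 59/221) → (-478/221, -177/221)

image vertices: (-1568/221, 615/221), (-74/221, 336/221), (-478/221, -177/221)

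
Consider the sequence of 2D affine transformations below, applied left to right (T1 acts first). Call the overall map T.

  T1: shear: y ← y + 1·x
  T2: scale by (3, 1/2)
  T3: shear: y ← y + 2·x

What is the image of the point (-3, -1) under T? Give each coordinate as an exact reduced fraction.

T1 shear: y ← y + 1·x: (-3, -1) → (-3, -4)
T2 scale by (3, 1/2): (-3, -4) → (-9, -2)
T3 shear: y ← y + 2·x: (-9, -2) → (-9, -20)

T(p) = (-9, -20)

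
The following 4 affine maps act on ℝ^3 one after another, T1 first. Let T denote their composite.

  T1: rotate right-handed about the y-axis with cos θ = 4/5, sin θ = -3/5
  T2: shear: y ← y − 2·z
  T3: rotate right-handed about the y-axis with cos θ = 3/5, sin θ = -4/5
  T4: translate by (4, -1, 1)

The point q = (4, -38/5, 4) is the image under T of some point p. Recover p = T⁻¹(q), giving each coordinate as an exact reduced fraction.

T1 = [4/5 0 -3/5 0; 0 1 0 0; 3/5 0 4/5 0; 0 0 0 1]
T2·T1 = [4/5 0 -3/5 0; -6/5 1 -8/5 0; 3/5 0 4/5 0; 0 0 0 1]
T3·…·T1 = [0 0 -1 0; -6/5 1 -8/5 0; 1 0 0 0; 0 0 0 1]
T4·…·T1 = [0 0 -1 4; -6/5 1 -8/5 -1; 1 0 0 1; 0 0 0 1]
det M = 1; M⁻¹ = [0 0 1 -1; -8/5 1 6/5 31/5; -1 0 0 4; 0 0 0 1]
M⁻¹ · (4, -38/5, 4)ᵀ = (3, -3, 0)ᵀ

p = (3, -3, 0)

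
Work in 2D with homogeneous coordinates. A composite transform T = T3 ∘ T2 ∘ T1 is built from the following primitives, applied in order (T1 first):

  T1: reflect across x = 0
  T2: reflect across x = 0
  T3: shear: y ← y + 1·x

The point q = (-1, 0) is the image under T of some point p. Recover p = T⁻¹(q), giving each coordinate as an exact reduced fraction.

T1 = [-1 0 0; 0 1 0; 0 0 1]
T2·T1 = [1 0 0; 0 1 0; 0 0 1]
T3·…·T1 = [1 0 0; 1 1 0; 0 0 1]
det M = 1; M⁻¹ = [1 0 0; -1 1 0; 0 0 1]
M⁻¹ · (-1, 0)ᵀ = (-1, 1)ᵀ

p = (-1, 1)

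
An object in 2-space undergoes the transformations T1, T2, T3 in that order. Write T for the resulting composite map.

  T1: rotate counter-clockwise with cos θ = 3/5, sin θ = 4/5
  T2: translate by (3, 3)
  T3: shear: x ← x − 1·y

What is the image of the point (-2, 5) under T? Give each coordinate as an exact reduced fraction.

T(p) = (-33/5, 22/5)

T1 rotate counter-clockwise with cos θ = 3/5, sin θ = 4/5: (-2, 5) → (-26/5, 7/5)
T2 translate by (3, 3): (-26/5, 7/5) → (-11/5, 22/5)
T3 shear: x ← x − 1·y: (-11/5, 22/5) → (-33/5, 22/5)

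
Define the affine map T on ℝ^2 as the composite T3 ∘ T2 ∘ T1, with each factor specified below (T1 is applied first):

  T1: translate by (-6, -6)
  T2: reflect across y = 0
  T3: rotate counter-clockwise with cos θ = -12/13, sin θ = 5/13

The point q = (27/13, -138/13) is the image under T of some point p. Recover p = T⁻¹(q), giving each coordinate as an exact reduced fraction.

T1 = [1 0 -6; 0 1 -6; 0 0 1]
T2·T1 = [1 0 -6; 0 -1 6; 0 0 1]
T3·…·T1 = [-12/13 5/13 42/13; 5/13 12/13 -102/13; 0 0 1]
det M = -1; M⁻¹ = [-12/13 5/13 6; 5/13 12/13 6; 0 0 1]
M⁻¹ · (27/13, -138/13)ᵀ = (0, -3)ᵀ

p = (0, -3)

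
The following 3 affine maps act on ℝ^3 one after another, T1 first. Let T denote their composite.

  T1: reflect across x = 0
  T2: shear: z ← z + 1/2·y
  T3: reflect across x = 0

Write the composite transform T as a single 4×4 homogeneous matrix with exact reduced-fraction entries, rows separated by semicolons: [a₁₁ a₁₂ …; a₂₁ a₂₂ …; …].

T = [1 0 0 0; 0 1 0 0; 0 1/2 1 0; 0 0 0 1]

T1 = [-1 0 0 0; 0 1 0 0; 0 0 1 0; 0 0 0 1]
T2·T1 = [-1 0 0 0; 0 1 0 0; 0 1/2 1 0; 0 0 0 1]
T3·…·T1 = [1 0 0 0; 0 1 0 0; 0 1/2 1 0; 0 0 0 1]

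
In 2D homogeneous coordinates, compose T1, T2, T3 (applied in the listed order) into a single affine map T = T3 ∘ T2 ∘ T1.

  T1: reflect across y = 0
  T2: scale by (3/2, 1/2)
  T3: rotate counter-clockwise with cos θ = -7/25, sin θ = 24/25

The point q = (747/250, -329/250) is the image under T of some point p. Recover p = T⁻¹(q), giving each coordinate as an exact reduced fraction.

p = (-7/5, 5)

T1 = [1 0 0; 0 -1 0; 0 0 1]
T2·T1 = [3/2 0 0; 0 -1/2 0; 0 0 1]
T3·…·T1 = [-21/50 12/25 0; 36/25 7/50 0; 0 0 1]
det M = -3/4; M⁻¹ = [-14/75 16/25 0; 48/25 14/25 0; 0 0 1]
M⁻¹ · (747/250, -329/250)ᵀ = (-7/5, 5)ᵀ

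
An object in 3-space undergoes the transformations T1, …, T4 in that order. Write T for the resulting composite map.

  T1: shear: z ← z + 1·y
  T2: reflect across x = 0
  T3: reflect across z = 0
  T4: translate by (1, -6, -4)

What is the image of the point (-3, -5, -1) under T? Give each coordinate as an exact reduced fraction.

T(p) = (4, -11, 2)

T1 shear: z ← z + 1·y: (-3, -5, -1) → (-3, -5, -6)
T2 reflect across x = 0: (-3, -5, -6) → (3, -5, -6)
T3 reflect across z = 0: (3, -5, -6) → (3, -5, 6)
T4 translate by (1, -6, -4): (3, -5, 6) → (4, -11, 2)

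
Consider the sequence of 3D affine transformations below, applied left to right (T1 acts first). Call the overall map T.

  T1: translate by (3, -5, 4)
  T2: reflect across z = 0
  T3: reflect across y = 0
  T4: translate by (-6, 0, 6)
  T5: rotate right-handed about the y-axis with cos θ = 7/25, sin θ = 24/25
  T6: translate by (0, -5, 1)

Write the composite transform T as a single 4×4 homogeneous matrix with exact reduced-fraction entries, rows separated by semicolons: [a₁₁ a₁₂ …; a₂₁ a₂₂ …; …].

T1 = [1 0 0 3; 0 1 0 -5; 0 0 1 4; 0 0 0 1]
T2·T1 = [1 0 0 3; 0 1 0 -5; 0 0 -1 -4; 0 0 0 1]
T3·…·T1 = [1 0 0 3; 0 -1 0 5; 0 0 -1 -4; 0 0 0 1]
T4·…·T1 = [1 0 0 -3; 0 -1 0 5; 0 0 -1 2; 0 0 0 1]
T5·…·T1 = [7/25 0 -24/25 27/25; 0 -1 0 5; -24/25 0 -7/25 86/25; 0 0 0 1]
T6·…·T1 = [7/25 0 -24/25 27/25; 0 -1 0 0; -24/25 0 -7/25 111/25; 0 0 0 1]

T = [7/25 0 -24/25 27/25; 0 -1 0 0; -24/25 0 -7/25 111/25; 0 0 0 1]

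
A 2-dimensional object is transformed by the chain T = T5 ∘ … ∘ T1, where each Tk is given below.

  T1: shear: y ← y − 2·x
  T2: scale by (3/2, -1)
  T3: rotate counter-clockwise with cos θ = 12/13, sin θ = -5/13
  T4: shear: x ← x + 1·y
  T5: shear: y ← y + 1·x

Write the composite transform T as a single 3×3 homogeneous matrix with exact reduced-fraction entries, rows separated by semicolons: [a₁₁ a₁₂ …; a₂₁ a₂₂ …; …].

T1 = [1 0 0; -2 1 0; 0 0 1]
T2·T1 = [3/2 0 0; 2 -1 0; 0 0 1]
T3·…·T1 = [28/13 -5/13 0; 33/26 -12/13 0; 0 0 1]
T4·…·T1 = [89/26 -17/13 0; 33/26 -12/13 0; 0 0 1]
T5·…·T1 = [89/26 -17/13 0; 61/13 -29/13 0; 0 0 1]

T = [89/26 -17/13 0; 61/13 -29/13 0; 0 0 1]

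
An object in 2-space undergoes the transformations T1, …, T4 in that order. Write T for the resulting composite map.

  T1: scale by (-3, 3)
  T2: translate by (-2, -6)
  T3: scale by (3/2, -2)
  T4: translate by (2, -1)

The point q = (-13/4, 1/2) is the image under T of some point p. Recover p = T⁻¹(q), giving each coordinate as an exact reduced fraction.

T1 = [-3 0 0; 0 3 0; 0 0 1]
T2·T1 = [-3 0 -2; 0 3 -6; 0 0 1]
T3·…·T1 = [-9/2 0 -3; 0 -6 12; 0 0 1]
T4·…·T1 = [-9/2 0 -1; 0 -6 11; 0 0 1]
det M = 27; M⁻¹ = [-2/9 0 -2/9; 0 -1/6 11/6; 0 0 1]
M⁻¹ · (-13/4, 1/2)ᵀ = (1/2, 7/4)ᵀ

p = (1/2, 7/4)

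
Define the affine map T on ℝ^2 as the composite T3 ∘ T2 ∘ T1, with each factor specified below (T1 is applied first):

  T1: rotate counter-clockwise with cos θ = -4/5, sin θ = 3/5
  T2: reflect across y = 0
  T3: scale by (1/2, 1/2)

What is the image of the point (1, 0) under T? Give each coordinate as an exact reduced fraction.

T1 rotate counter-clockwise with cos θ = -4/5, sin θ = 3/5: (1, 0) → (-4/5, 3/5)
T2 reflect across y = 0: (-4/5, 3/5) → (-4/5, -3/5)
T3 scale by (1/2, 1/2): (-4/5, -3/5) → (-2/5, -3/10)

T(p) = (-2/5, -3/10)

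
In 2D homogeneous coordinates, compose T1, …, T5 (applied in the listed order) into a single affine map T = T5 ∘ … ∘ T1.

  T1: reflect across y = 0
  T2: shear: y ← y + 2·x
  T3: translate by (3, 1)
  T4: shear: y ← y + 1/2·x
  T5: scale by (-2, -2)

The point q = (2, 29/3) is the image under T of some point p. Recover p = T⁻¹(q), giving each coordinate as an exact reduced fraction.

p = (-4, -8/3)

T1 = [1 0 0; 0 -1 0; 0 0 1]
T2·T1 = [1 0 0; 2 -1 0; 0 0 1]
T3·…·T1 = [1 0 3; 2 -1 1; 0 0 1]
T4·…·T1 = [1 0 3; 5/2 -1 5/2; 0 0 1]
T5·…·T1 = [-2 0 -6; -5 2 -5; 0 0 1]
det M = -4; M⁻¹ = [-1/2 0 -3; -5/4 1/2 -5; 0 0 1]
M⁻¹ · (2, 29/3)ᵀ = (-4, -8/3)ᵀ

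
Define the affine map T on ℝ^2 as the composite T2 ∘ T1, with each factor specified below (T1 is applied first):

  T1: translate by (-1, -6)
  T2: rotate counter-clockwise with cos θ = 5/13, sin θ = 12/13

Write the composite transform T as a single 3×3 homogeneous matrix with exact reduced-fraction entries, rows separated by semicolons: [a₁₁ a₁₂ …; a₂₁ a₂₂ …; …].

T = [5/13 -12/13 67/13; 12/13 5/13 -42/13; 0 0 1]

T1 = [1 0 -1; 0 1 -6; 0 0 1]
T2·T1 = [5/13 -12/13 67/13; 12/13 5/13 -42/13; 0 0 1]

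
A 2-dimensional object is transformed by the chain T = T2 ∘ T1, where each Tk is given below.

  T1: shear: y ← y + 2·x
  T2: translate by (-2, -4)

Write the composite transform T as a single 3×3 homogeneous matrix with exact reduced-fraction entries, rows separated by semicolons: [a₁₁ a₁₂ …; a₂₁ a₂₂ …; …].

T = [1 0 -2; 2 1 -4; 0 0 1]

T1 = [1 0 0; 2 1 0; 0 0 1]
T2·T1 = [1 0 -2; 2 1 -4; 0 0 1]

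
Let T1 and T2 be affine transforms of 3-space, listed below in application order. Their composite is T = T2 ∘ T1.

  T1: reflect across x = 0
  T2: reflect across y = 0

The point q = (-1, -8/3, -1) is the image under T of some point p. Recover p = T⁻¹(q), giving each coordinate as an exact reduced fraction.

T1 = [-1 0 0 0; 0 1 0 0; 0 0 1 0; 0 0 0 1]
T2·T1 = [-1 0 0 0; 0 -1 0 0; 0 0 1 0; 0 0 0 1]
det M = 1; M⁻¹ = [-1 0 0 0; 0 -1 0 0; 0 0 1 0; 0 0 0 1]
M⁻¹ · (-1, -8/3, -1)ᵀ = (1, 8/3, -1)ᵀ

p = (1, 8/3, -1)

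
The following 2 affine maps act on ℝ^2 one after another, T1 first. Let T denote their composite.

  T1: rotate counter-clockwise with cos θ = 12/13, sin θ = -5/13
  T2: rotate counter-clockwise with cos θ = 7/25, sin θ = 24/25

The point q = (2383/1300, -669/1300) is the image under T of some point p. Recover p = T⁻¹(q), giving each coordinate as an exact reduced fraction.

T1 = [12/13 5/13 0; -5/13 12/13 0; 0 0 1]
T2·T1 = [204/325 -253/325 0; 253/325 204/325 0; 0 0 1]
det M = 1; M⁻¹ = [204/325 253/325 0; -253/325 204/325 0; 0 0 1]
M⁻¹ · (2383/1300, -669/1300)ᵀ = (3/4, -7/4)ᵀ

p = (3/4, -7/4)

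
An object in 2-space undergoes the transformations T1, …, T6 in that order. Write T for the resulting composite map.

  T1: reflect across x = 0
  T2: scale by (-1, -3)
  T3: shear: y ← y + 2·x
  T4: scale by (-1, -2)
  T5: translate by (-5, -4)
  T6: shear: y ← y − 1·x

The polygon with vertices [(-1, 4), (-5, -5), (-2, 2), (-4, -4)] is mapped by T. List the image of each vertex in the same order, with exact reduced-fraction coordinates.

image vertices: (-4, 28), (0, -14), (-3, 19), (-1, -11)

T1 reflect across x = 0: (-1, 4) → (1, 4); (-5, -5) → (5, -5); (-2, 2) → (2, 2); (-4, -4) → (4, -4)
T2 scale by (-1, -3): (1, 4) → (-1, -12); (5, -5) → (-5, 15); (2, 2) → (-2, -6); (4, -4) → (-4, 12)
T3 shear: y ← y + 2·x: (-1, -12) → (-1, -14); (-5, 15) → (-5, 5); (-2, -6) → (-2, -10); (-4, 12) → (-4, 4)
T4 scale by (-1, -2): (-1, -14) → (1, 28); (-5, 5) → (5, -10); (-2, -10) → (2, 20); (-4, 4) → (4, -8)
T5 translate by (-5, -4): (1, 28) → (-4, 24); (5, -10) → (0, -14); (2, 20) → (-3, 16); (4, -8) → (-1, -12)
T6 shear: y ← y − 1·x: (-4, 24) → (-4, 28); (0, -14) → (0, -14); (-3, 16) → (-3, 19); (-1, -12) → (-1, -11)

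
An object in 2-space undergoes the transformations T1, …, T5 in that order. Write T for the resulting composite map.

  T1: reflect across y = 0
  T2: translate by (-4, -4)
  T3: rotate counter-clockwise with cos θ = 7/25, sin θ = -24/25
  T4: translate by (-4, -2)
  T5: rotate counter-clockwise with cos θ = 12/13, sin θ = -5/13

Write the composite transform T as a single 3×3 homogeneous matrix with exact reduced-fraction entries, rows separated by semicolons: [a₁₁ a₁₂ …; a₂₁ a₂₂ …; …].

T1 = [1 0 0; 0 -1 0; 0 0 1]
T2·T1 = [1 0 -4; 0 -1 -4; 0 0 1]
T3·…·T1 = [7/25 -24/25 -124/25; -24/25 -7/25 68/25; 0 0 1]
T4·…·T1 = [7/25 -24/25 -224/25; -24/25 -7/25 18/25; 0 0 1]
T5·…·T1 = [-36/325 -323/325 -2598/325; -323/325 36/325 1336/325; 0 0 1]

T = [-36/325 -323/325 -2598/325; -323/325 36/325 1336/325; 0 0 1]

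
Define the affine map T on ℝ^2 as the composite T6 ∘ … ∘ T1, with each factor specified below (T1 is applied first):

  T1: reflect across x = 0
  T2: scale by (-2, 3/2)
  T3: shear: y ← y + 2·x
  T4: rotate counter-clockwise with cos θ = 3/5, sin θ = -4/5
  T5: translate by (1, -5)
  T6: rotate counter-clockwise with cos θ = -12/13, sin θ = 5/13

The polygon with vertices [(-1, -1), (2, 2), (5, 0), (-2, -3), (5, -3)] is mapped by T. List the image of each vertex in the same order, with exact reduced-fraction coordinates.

T1 reflect across x = 0: (-1, -1) → (1, -1); (2, 2) → (-2, 2); (5, 0) → (-5, 0); (-2, -3) → (2, -3); (5, -3) → (-5, -3)
T2 scale by (-2, 3/2): (1, -1) → (-2, -3/2); (-2, 2) → (4, 3); (-5, 0) → (10, 0); (2, -3) → (-4, -9/2); (-5, -3) → (10, -9/2)
T3 shear: y ← y + 2·x: (-2, -3/2) → (-2, -11/2); (4, 3) → (4, 11); (10, 0) → (10, 20); (-4, -9/2) → (-4, -25/2); (10, -9/2) → (10, 31/2)
T4 rotate counter-clockwise with cos θ = 3/5, sin θ = -4/5: (-2, -11/2) → (-28/5, -17/10); (4, 11) → (56/5, 17/5); (10, 20) → (22, 4); (-4, -25/2) → (-62/5, -43/10); (10, 31/2) → (92/5, 13/10)
T5 translate by (1, -5): (-28/5, -17/10) → (-23/5, -67/10); (56/5, 17/5) → (61/5, -8/5); (22, 4) → (23, -1); (-62/5, -43/10) → (-57/5, -93/10); (92/5, 13/10) → (97/5, -37/10)
T6 rotate counter-clockwise with cos θ = -12/13, sin θ = 5/13: (-23/5, -67/10) → (887/130, 287/65); (61/5, -8/5) → (-692/65, 401/65); (23, -1) → (-271/13, 127/13); (-57/5, -93/10) → (141/10, 21/5); (97/5, -37/10) → (-2143/130, 707/65)

image vertices: (887/130, 287/65), (-692/65, 401/65), (-271/13, 127/13), (141/10, 21/5), (-2143/130, 707/65)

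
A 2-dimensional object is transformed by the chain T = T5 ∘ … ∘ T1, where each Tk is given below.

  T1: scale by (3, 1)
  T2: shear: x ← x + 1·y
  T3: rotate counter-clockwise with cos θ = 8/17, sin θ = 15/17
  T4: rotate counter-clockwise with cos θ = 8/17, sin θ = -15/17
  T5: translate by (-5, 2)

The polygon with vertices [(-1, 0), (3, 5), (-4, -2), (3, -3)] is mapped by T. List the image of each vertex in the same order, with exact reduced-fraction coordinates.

image vertices: (-8, 2), (9, 7), (-19, 0), (1, -1)

T1 scale by (3, 1): (-1, 0) → (-3, 0); (3, 5) → (9, 5); (-4, -2) → (-12, -2); (3, -3) → (9, -3)
T2 shear: x ← x + 1·y: (-3, 0) → (-3, 0); (9, 5) → (14, 5); (-12, -2) → (-14, -2); (9, -3) → (6, -3)
T3 rotate counter-clockwise with cos θ = 8/17, sin θ = 15/17: (-3, 0) → (-24/17, -45/17); (14, 5) → (37/17, 250/17); (-14, -2) → (-82/17, -226/17); (6, -3) → (93/17, 66/17)
T4 rotate counter-clockwise with cos θ = 8/17, sin θ = -15/17: (-24/17, -45/17) → (-3, 0); (37/17, 250/17) → (14, 5); (-82/17, -226/17) → (-14, -2); (93/17, 66/17) → (6, -3)
T5 translate by (-5, 2): (-3, 0) → (-8, 2); (14, 5) → (9, 7); (-14, -2) → (-19, 0); (6, -3) → (1, -1)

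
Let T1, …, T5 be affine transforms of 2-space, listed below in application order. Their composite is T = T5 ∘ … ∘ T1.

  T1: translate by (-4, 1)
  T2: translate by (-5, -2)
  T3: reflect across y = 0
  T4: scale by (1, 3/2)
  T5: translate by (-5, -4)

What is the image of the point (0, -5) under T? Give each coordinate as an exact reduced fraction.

T1 translate by (-4, 1): (0, -5) → (-4, -4)
T2 translate by (-5, -2): (-4, -4) → (-9, -6)
T3 reflect across y = 0: (-9, -6) → (-9, 6)
T4 scale by (1, 3/2): (-9, 6) → (-9, 9)
T5 translate by (-5, -4): (-9, 9) → (-14, 5)

T(p) = (-14, 5)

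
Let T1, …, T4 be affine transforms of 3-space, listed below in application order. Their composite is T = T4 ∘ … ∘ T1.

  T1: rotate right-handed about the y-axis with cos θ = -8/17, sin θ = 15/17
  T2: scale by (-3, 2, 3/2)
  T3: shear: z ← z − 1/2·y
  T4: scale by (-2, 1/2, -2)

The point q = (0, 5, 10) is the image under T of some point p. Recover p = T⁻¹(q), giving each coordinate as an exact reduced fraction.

p = (0, 5, 0)

T1 = [-8/17 0 15/17 0; 0 1 0 0; -15/17 0 -8/17 0; 0 0 0 1]
T2·T1 = [24/17 0 -45/17 0; 0 2 0 0; -45/34 0 -12/17 0; 0 0 0 1]
T3·…·T1 = [24/17 0 -45/17 0; 0 2 0 0; -45/34 -1 -12/17 0; 0 0 0 1]
T4·…·T1 = [-48/17 0 90/17 0; 0 1 0 0; 45/17 2 24/17 0; 0 0 0 1]
det M = -18; M⁻¹ = [-4/51 -10/17 5/17 0; 0 1 0 0; 5/34 -16/51 8/51 0; 0 0 0 1]
M⁻¹ · (0, 5, 10)ᵀ = (0, 5, 0)ᵀ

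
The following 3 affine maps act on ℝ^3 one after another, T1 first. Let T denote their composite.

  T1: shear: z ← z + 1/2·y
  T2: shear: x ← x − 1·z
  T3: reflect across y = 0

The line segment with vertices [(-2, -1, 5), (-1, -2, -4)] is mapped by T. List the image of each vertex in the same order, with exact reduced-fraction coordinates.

image vertices: (-13/2, 1, 9/2), (4, 2, -5)

T1 shear: z ← z + 1/2·y: (-2, -1, 5) → (-2, -1, 9/2); (-1, -2, -4) → (-1, -2, -5)
T2 shear: x ← x − 1·z: (-2, -1, 9/2) → (-13/2, -1, 9/2); (-1, -2, -5) → (4, -2, -5)
T3 reflect across y = 0: (-13/2, -1, 9/2) → (-13/2, 1, 9/2); (4, -2, -5) → (4, 2, -5)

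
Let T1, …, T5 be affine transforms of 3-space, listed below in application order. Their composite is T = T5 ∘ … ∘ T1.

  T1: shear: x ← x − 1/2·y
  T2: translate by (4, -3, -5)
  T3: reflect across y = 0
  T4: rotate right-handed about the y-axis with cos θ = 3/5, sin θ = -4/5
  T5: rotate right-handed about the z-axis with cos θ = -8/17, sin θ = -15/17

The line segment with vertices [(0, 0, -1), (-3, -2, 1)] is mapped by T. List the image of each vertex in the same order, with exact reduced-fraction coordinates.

T1 shear: x ← x − 1/2·y: (0, 0, -1) → (0, 0, -1); (-3, -2, 1) → (-2, -2, 1)
T2 translate by (4, -3, -5): (0, 0, -1) → (4, -3, -6); (-2, -2, 1) → (2, -5, -4)
T3 reflect across y = 0: (4, -3, -6) → (4, 3, -6); (2, -5, -4) → (2, 5, -4)
T4 rotate right-handed about the y-axis with cos θ = 3/5, sin θ = -4/5: (4, 3, -6) → (36/5, 3, -2/5); (2, 5, -4) → (22/5, 5, -4/5)
T5 rotate right-handed about the z-axis with cos θ = -8/17, sin θ = -15/17: (36/5, 3, -2/5) → (-63/85, -132/17, -2/5); (22/5, 5, -4/5) → (199/85, -106/17, -4/5)

image vertices: (-63/85, -132/17, -2/5), (199/85, -106/17, -4/5)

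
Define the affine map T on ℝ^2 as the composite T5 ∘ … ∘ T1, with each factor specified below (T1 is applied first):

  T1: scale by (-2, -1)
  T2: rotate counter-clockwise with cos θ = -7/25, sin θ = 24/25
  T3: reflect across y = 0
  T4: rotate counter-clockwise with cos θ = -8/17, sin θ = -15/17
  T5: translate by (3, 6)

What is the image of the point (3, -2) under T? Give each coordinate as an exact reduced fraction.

T(p) = (3693/425, 1376/425)

T1 scale by (-2, -1): (3, -2) → (-6, 2)
T2 rotate counter-clockwise with cos θ = -7/25, sin θ = 24/25: (-6, 2) → (-6/25, -158/25)
T3 reflect across y = 0: (-6/25, -158/25) → (-6/25, 158/25)
T4 rotate counter-clockwise with cos θ = -8/17, sin θ = -15/17: (-6/25, 158/25) → (2418/425, -1174/425)
T5 translate by (3, 6): (2418/425, -1174/425) → (3693/425, 1376/425)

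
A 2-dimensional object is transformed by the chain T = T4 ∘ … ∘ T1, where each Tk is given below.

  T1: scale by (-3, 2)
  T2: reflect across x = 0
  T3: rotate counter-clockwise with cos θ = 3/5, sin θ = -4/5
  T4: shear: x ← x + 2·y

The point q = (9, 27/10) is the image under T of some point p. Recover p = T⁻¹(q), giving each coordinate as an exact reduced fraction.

p = (0, 9/4)

T1 = [-3 0 0; 0 2 0; 0 0 1]
T2·T1 = [3 0 0; 0 2 0; 0 0 1]
T3·…·T1 = [9/5 8/5 0; -12/5 6/5 0; 0 0 1]
T4·…·T1 = [-3 4 0; -12/5 6/5 0; 0 0 1]
det M = 6; M⁻¹ = [1/5 -2/3 0; 2/5 -1/2 0; 0 0 1]
M⁻¹ · (9, 27/10)ᵀ = (0, 9/4)ᵀ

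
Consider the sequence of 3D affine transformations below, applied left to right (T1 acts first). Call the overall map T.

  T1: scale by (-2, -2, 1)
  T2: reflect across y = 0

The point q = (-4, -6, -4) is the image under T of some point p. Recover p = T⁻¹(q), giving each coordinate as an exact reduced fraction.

p = (2, -3, -4)

T1 = [-2 0 0 0; 0 -2 0 0; 0 0 1 0; 0 0 0 1]
T2·T1 = [-2 0 0 0; 0 2 0 0; 0 0 1 0; 0 0 0 1]
det M = -4; M⁻¹ = [-1/2 0 0 0; 0 1/2 0 0; 0 0 1 0; 0 0 0 1]
M⁻¹ · (-4, -6, -4)ᵀ = (2, -3, -4)ᵀ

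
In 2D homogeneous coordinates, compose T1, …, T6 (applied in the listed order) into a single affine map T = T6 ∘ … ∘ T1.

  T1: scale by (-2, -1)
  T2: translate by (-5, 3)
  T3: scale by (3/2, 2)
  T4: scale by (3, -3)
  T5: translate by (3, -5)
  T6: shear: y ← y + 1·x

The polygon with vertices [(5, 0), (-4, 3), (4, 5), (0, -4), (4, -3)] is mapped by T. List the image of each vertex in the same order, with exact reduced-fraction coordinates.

T1 scale by (-2, -1): (5, 0) → (-10, 0); (-4, 3) → (8, -3); (4, 5) → (-8, -5); (0, -4) → (0, 4); (4, -3) → (-8, 3)
T2 translate by (-5, 3): (-10, 0) → (-15, 3); (8, -3) → (3, 0); (-8, -5) → (-13, -2); (0, 4) → (-5, 7); (-8, 3) → (-13, 6)
T3 scale by (3/2, 2): (-15, 3) → (-45/2, 6); (3, 0) → (9/2, 0); (-13, -2) → (-39/2, -4); (-5, 7) → (-15/2, 14); (-13, 6) → (-39/2, 12)
T4 scale by (3, -3): (-45/2, 6) → (-135/2, -18); (9/2, 0) → (27/2, 0); (-39/2, -4) → (-117/2, 12); (-15/2, 14) → (-45/2, -42); (-39/2, 12) → (-117/2, -36)
T5 translate by (3, -5): (-135/2, -18) → (-129/2, -23); (27/2, 0) → (33/2, -5); (-117/2, 12) → (-111/2, 7); (-45/2, -42) → (-39/2, -47); (-117/2, -36) → (-111/2, -41)
T6 shear: y ← y + 1·x: (-129/2, -23) → (-129/2, -175/2); (33/2, -5) → (33/2, 23/2); (-111/2, 7) → (-111/2, -97/2); (-39/2, -47) → (-39/2, -133/2); (-111/2, -41) → (-111/2, -193/2)

image vertices: (-129/2, -175/2), (33/2, 23/2), (-111/2, -97/2), (-39/2, -133/2), (-111/2, -193/2)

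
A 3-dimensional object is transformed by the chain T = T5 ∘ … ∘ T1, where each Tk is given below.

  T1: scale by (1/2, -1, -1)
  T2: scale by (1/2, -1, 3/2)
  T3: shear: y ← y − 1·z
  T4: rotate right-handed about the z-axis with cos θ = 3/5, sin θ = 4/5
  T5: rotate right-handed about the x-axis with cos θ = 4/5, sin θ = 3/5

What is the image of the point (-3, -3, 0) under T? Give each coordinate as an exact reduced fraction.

T(p) = (39/20, -48/25, -36/25)

T1 scale by (1/2, -1, -1): (-3, -3, 0) → (-3/2, 3, 0)
T2 scale by (1/2, -1, 3/2): (-3/2, 3, 0) → (-3/4, -3, 0)
T3 shear: y ← y − 1·z: (-3/4, -3, 0) → (-3/4, -3, 0)
T4 rotate right-handed about the z-axis with cos θ = 3/5, sin θ = 4/5: (-3/4, -3, 0) → (39/20, -12/5, 0)
T5 rotate right-handed about the x-axis with cos θ = 4/5, sin θ = 3/5: (39/20, -12/5, 0) → (39/20, -48/25, -36/25)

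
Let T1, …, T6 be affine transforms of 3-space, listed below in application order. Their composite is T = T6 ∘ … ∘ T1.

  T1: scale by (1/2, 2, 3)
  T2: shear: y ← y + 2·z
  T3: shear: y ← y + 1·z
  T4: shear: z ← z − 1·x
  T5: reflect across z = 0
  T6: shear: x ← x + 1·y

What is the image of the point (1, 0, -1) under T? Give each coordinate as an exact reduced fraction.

T(p) = (-17/2, -9, 7/2)

T1 scale by (1/2, 2, 3): (1, 0, -1) → (1/2, 0, -3)
T2 shear: y ← y + 2·z: (1/2, 0, -3) → (1/2, -6, -3)
T3 shear: y ← y + 1·z: (1/2, -6, -3) → (1/2, -9, -3)
T4 shear: z ← z − 1·x: (1/2, -9, -3) → (1/2, -9, -7/2)
T5 reflect across z = 0: (1/2, -9, -7/2) → (1/2, -9, 7/2)
T6 shear: x ← x + 1·y: (1/2, -9, 7/2) → (-17/2, -9, 7/2)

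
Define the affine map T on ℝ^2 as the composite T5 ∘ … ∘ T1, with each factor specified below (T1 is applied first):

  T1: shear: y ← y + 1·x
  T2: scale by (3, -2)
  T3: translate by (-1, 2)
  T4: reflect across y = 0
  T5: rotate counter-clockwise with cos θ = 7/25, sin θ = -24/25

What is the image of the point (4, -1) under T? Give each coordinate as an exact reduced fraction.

T1 shear: y ← y + 1·x: (4, -1) → (4, 3)
T2 scale by (3, -2): (4, 3) → (12, -6)
T3 translate by (-1, 2): (12, -6) → (11, -4)
T4 reflect across y = 0: (11, -4) → (11, 4)
T5 rotate counter-clockwise with cos θ = 7/25, sin θ = -24/25: (11, 4) → (173/25, -236/25)

T(p) = (173/25, -236/25)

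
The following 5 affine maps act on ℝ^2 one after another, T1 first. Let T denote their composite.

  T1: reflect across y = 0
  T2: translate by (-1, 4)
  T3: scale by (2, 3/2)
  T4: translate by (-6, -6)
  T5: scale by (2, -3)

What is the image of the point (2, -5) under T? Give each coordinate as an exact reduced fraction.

T(p) = (-8, -45/2)

T1 reflect across y = 0: (2, -5) → (2, 5)
T2 translate by (-1, 4): (2, 5) → (1, 9)
T3 scale by (2, 3/2): (1, 9) → (2, 27/2)
T4 translate by (-6, -6): (2, 27/2) → (-4, 15/2)
T5 scale by (2, -3): (-4, 15/2) → (-8, -45/2)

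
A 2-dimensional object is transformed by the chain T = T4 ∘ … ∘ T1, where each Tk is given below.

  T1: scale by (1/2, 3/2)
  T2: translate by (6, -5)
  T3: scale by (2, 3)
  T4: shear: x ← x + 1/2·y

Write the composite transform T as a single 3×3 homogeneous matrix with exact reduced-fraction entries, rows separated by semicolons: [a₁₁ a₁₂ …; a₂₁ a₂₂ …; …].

T = [1 9/4 9/2; 0 9/2 -15; 0 0 1]

T1 = [1/2 0 0; 0 3/2 0; 0 0 1]
T2·T1 = [1/2 0 6; 0 3/2 -5; 0 0 1]
T3·…·T1 = [1 0 12; 0 9/2 -15; 0 0 1]
T4·…·T1 = [1 9/4 9/2; 0 9/2 -15; 0 0 1]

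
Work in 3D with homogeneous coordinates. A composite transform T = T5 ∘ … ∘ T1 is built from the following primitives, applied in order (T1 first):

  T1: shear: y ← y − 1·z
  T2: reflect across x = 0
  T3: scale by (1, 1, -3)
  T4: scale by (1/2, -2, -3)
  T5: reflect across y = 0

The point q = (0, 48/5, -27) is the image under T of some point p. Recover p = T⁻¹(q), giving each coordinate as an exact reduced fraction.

T1 = [1 0 0 0; 0 1 -1 0; 0 0 1 0; 0 0 0 1]
T2·T1 = [-1 0 0 0; 0 1 -1 0; 0 0 1 0; 0 0 0 1]
T3·…·T1 = [-1 0 0 0; 0 1 -1 0; 0 0 -3 0; 0 0 0 1]
T4·…·T1 = [-1/2 0 0 0; 0 -2 2 0; 0 0 9 0; 0 0 0 1]
T5·…·T1 = [-1/2 0 0 0; 0 2 -2 0; 0 0 9 0; 0 0 0 1]
det M = -9; M⁻¹ = [-2 0 0 0; 0 1/2 1/9 0; 0 0 1/9 0; 0 0 0 1]
M⁻¹ · (0, 48/5, -27)ᵀ = (0, 9/5, -3)ᵀ

p = (0, 9/5, -3)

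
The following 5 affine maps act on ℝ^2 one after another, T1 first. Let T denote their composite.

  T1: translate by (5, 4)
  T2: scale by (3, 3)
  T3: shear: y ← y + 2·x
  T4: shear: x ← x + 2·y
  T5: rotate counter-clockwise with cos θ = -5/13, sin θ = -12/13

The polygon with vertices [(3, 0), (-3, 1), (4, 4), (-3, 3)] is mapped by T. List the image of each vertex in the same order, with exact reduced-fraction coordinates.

image vertices: (0, -156), (24/13, -855/13), (21/13, -2586/13), (36/13, -1029/13)

T1 translate by (5, 4): (3, 0) → (8, 4); (-3, 1) → (2, 5); (4, 4) → (9, 8); (-3, 3) → (2, 7)
T2 scale by (3, 3): (8, 4) → (24, 12); (2, 5) → (6, 15); (9, 8) → (27, 24); (2, 7) → (6, 21)
T3 shear: y ← y + 2·x: (24, 12) → (24, 60); (6, 15) → (6, 27); (27, 24) → (27, 78); (6, 21) → (6, 33)
T4 shear: x ← x + 2·y: (24, 60) → (144, 60); (6, 27) → (60, 27); (27, 78) → (183, 78); (6, 33) → (72, 33)
T5 rotate counter-clockwise with cos θ = -5/13, sin θ = -12/13: (144, 60) → (0, -156); (60, 27) → (24/13, -855/13); (183, 78) → (21/13, -2586/13); (72, 33) → (36/13, -1029/13)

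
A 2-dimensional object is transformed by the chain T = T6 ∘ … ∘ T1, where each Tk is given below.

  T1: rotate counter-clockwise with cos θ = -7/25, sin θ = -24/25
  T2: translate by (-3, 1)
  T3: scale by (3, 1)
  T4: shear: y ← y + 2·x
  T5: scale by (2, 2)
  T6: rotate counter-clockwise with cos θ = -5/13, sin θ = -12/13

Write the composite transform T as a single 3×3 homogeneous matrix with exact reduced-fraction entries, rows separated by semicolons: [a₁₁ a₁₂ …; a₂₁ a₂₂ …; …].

T1 = [-7/25 24/25 0; -24/25 -7/25 0; 0 0 1]
T2·T1 = [-7/25 24/25 -3; -24/25 -7/25 1; 0 0 1]
T3·…·T1 = [-21/25 72/25 -9; -24/25 -7/25 1; 0 0 1]
T4·…·T1 = [-21/25 72/25 -9; -66/25 137/25 -17; 0 0 1]
T5·…·T1 = [-42/25 144/25 -18; -132/25 274/25 -34; 0 0 1]
T6·…·T1 = [-1374/325 2568/325 -318/13; 1164/325 -3098/325 386/13; 0 0 1]

T = [-1374/325 2568/325 -318/13; 1164/325 -3098/325 386/13; 0 0 1]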